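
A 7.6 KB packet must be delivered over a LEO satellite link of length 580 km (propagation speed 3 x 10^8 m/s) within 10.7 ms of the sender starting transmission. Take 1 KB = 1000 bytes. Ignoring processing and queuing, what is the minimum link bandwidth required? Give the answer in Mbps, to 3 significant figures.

6.94 Mbps

L = 60800 bits.
Propagation delay = 580000 / 300000000 = 1.93333 ms.
Transmission budget = 10.7 − 1.93333 = 8.76667 ms.
R ≥ L / t_tx = 60800 bits / 0.00876667 s = 6.94 Mbps.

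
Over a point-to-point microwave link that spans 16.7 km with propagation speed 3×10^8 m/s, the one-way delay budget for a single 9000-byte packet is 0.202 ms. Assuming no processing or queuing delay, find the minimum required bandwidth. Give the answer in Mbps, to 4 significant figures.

L = 72000 bits.
Propagation delay = 16700 / 300000000 = 0.0556667 ms.
Transmission budget = 0.202 − 0.0556667 = 0.146333 ms.
R ≥ L / t_tx = 72000 bits / 0.000146333 s = 492.0 Mbps.

492.0 Mbps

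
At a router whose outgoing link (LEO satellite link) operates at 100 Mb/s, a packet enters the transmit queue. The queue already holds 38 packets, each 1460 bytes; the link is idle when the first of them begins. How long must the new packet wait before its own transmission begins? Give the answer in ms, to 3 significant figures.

Each queued packet: L/R = 11680/100000000 = 0.1168 ms.
38 queued → 4.4384 ms.
Queuing delay = 4.44 ms.

4.44 ms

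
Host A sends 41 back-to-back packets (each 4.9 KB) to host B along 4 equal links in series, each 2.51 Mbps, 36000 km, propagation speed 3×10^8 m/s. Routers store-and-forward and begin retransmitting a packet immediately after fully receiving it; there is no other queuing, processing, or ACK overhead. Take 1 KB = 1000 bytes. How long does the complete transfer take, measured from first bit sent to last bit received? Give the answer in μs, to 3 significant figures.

1170000 μs

Per-hop transmission t_tx = L/R = 39200/2510000 = 15617.5 μs.
Per-hop propagation t_prop = 36000000/300000000 = 120000 μs.
Pipeline fill: first packet needs 4·t_tx to clear all hops; remaining 40 packets each add one t_tx.
Total = (4+41-1)·t_tx + 4·t_prop = 44·15617.5 + 4·120000 = 1170000 μs.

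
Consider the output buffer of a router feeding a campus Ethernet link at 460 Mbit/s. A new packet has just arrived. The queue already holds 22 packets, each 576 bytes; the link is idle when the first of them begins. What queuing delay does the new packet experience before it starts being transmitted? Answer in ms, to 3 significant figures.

0.220 ms

Each queued packet: L/R = 4608/460000000 = 0.0100174 ms.
22 queued → 0.220383 ms.
Queuing delay = 0.220 ms.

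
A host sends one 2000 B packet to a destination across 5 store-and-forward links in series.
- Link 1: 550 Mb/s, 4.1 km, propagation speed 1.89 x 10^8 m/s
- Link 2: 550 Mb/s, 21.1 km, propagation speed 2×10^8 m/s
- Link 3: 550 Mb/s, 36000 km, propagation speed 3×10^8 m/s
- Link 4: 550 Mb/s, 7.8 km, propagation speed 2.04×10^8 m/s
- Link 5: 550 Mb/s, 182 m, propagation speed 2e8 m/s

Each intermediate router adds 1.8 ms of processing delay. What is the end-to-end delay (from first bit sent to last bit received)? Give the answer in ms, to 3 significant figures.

128 ms

L = 2000 × 8 = 16000 bits.
Transmission delay per hop = L/R = 16000/550000000 = 0.0290909 ms; 5 hops → 0.145455 ms.
Propagation delays (d/s per hop): 0.0216931, 0.1055, 120, 0.0382353, 0.00091 ms; sum = 120.166 ms.
Processing at 4 router(s): 4 × 1.8 ms = 7.2 ms.
End-to-end = 128 ms.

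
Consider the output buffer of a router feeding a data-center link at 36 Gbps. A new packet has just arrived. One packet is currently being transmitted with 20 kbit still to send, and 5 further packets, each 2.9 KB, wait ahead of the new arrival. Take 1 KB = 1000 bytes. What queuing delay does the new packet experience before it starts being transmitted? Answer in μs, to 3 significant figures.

3.78 μs

Each queued packet: L/R = 23200/36000000000 = 0.644444 μs.
5 queued → 3.22222 μs.
Plus remaining 20000 bits of current packet: 0.555556 μs.
Queuing delay = 3.78 μs.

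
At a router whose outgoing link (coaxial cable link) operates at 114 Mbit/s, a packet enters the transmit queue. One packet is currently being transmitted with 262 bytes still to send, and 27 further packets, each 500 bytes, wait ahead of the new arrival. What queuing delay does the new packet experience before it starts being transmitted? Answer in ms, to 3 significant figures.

0.966 ms

Each queued packet: L/R = 4000/114000000 = 0.0350877 ms.
27 queued → 0.947368 ms.
Plus remaining 2096 bits of current packet: 0.018386 ms.
Queuing delay = 0.966 ms.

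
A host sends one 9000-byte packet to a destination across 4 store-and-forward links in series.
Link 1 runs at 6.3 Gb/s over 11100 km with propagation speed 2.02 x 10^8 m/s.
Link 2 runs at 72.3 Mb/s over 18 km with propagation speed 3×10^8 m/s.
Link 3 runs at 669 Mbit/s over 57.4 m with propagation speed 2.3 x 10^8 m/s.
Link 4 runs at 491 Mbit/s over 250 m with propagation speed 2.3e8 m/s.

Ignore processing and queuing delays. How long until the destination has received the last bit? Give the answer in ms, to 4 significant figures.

56.27 ms

L = 9000 × 8 = 72000 bits.
Transmission delays (L/R per hop): 0.0114286, 0.995851, 0.107623, 0.14664 ms; sum = 1.26154 ms.
Propagation delays (d/s per hop): 54.9505, 0.06, 0.000249565, 0.00108696 ms; sum = 55.0118 ms.
End-to-end = 56.27 ms.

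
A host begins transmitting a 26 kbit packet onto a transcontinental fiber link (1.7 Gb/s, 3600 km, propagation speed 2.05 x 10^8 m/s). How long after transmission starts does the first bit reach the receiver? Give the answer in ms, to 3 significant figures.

17.6 ms

First bit experiences only propagation delay: d/s = 3600000/2.05e+08 = 17.6 ms.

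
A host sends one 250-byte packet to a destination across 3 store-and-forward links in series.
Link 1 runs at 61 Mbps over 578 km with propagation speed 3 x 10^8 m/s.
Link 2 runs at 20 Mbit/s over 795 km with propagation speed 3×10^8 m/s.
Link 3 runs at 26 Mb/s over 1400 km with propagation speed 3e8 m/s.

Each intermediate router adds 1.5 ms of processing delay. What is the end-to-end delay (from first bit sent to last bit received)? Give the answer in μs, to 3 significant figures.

12500 μs

L = 250 × 8 = 2000 bits.
Transmission delays (L/R per hop): 32.7869, 100, 76.9231 μs; sum = 209.71 μs.
Propagation delays (d/s per hop): 1926.67, 2650, 4666.67 μs; sum = 9243.33 μs.
Processing at 2 router(s): 2 × 1.5 ms = 3000 μs.
End-to-end = 12500 μs.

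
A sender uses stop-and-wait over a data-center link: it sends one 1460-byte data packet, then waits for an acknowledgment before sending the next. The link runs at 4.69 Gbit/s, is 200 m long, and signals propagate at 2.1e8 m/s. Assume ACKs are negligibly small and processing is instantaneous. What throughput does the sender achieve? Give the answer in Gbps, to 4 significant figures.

t_tx = L/R = 11680/4690000000 = 2.49041e-06 s.
t_prop = 200/210000000 = 9.52381e-07 s; RTT = 1.90476e-06 s.
Cycle = t_tx + RTT = 4.39517e-06 s.
Throughput = L / cycle = 11680 / 4.39517e-06 = 2.657 Gbps.

2.657 Gbps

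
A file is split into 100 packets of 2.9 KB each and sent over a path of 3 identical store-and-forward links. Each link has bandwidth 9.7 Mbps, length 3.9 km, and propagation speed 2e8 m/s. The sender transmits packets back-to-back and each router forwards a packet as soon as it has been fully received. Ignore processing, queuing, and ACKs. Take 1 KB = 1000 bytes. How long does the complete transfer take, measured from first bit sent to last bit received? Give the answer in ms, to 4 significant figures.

244.0 ms

Per-hop transmission t_tx = L/R = 23200/9700000 = 2.39175 ms.
Per-hop propagation t_prop = 3900/200000000 = 0.0195 ms.
Pipeline fill: first packet needs 3·t_tx to clear all hops; remaining 99 packets each add one t_tx.
Total = (3+100-1)·t_tx + 3·t_prop = 102·2.39175 + 3·0.0195 = 244.0 ms.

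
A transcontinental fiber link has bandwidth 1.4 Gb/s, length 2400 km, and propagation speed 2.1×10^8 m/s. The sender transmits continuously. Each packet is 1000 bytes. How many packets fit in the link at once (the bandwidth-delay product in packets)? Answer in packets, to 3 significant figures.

2000 packets

Propagation delay = 2400000 / 210000000 = 0.0114286 s.
BDP = R × t_prop = 1400000000 × 0.0114286 = 16000000 bits.
In packets of 8000 bits: 2000 packets.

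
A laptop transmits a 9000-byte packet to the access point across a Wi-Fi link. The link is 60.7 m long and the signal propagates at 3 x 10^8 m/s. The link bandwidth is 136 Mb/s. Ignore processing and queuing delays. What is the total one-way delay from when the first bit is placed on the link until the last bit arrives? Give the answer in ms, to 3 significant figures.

L = 9000 × 8 = 72000 bits.
Transmission delay = L/R = 72000 / 136000000 = 0.529412 ms.
Propagation delay = d/s = 60.7 m / 300000000 m/s = 0.000202333 ms.
Total = 0.530 ms.

0.530 ms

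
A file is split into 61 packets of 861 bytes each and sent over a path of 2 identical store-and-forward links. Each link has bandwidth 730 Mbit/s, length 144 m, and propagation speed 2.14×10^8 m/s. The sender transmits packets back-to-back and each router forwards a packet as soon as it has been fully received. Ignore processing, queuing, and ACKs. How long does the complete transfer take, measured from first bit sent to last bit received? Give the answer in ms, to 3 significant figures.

Per-hop transmission t_tx = L/R = 6888/730000000 = 0.00943562 ms.
Per-hop propagation t_prop = 144/214000000 = 0.000672897 ms.
Pipeline fill: first packet needs 2·t_tx to clear all hops; remaining 60 packets each add one t_tx.
Total = (2+61-1)·t_tx + 2·t_prop = 62·0.00943562 + 2·0.000672897 = 0.586 ms.

0.586 ms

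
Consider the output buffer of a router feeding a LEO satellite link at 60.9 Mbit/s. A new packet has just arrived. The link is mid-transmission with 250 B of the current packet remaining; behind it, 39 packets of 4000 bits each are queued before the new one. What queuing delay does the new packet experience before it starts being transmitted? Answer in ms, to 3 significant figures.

2.59 ms

Each queued packet: L/R = 4000/60900000 = 0.0656814 ms.
39 queued → 2.56158 ms.
Plus remaining 2000 bits of current packet: 0.0328407 ms.
Queuing delay = 2.59 ms.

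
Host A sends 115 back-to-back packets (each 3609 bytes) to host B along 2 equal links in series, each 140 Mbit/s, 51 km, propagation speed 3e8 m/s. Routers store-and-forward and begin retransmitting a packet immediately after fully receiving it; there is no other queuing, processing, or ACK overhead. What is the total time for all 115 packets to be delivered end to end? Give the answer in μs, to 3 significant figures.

Per-hop transmission t_tx = L/R = 28872/140000000 = 206.229 μs.
Per-hop propagation t_prop = 51000/300000000 = 170 μs.
Pipeline fill: first packet needs 2·t_tx to clear all hops; remaining 114 packets each add one t_tx.
Total = (2+115-1)·t_tx + 2·t_prop = 116·206.229 + 2·170 = 24300 μs.

24300 μs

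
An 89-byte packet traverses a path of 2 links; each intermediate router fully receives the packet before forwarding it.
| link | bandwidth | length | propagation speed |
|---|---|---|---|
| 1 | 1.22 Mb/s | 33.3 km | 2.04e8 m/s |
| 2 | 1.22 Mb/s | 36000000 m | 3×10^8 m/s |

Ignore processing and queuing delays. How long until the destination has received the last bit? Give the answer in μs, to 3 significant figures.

L = 89 × 8 = 712 bits.
Transmission delay per hop = L/R = 712/1220000 = 583.607 μs; 2 hops → 1167.21 μs.
Propagation delays (d/s per hop): 163.235, 120000 μs; sum = 120163 μs.
End-to-end = 121000 μs.

121000 μs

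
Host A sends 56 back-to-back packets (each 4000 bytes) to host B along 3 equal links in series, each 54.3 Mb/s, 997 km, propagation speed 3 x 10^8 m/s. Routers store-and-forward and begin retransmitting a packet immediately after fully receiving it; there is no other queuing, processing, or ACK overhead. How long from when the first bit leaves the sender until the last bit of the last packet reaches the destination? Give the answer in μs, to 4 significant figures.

44150 μs

Per-hop transmission t_tx = L/R = 32000/54300000 = 589.319 μs.
Per-hop propagation t_prop = 997000/300000000 = 3323.33 μs.
Pipeline fill: first packet needs 3·t_tx to clear all hops; remaining 55 packets each add one t_tx.
Total = (3+56-1)·t_tx + 3·t_prop = 58·589.319 + 3·3323.33 = 44150 μs.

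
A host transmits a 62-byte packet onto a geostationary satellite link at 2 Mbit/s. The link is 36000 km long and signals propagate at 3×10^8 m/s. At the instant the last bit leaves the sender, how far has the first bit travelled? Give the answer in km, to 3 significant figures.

t_tx = L/R = 496/2000000 = 0.000248 s.
Distance = s × t_tx = 300000000 × 0.000248 = 74.4 km.

74.4 km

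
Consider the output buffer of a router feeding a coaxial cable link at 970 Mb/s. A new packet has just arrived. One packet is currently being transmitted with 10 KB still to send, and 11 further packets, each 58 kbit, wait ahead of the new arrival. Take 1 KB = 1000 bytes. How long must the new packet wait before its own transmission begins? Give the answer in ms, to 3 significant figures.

Each queued packet: L/R = 58000/970000000 = 0.0597938 ms.
11 queued → 0.657732 ms.
Plus remaining 80000 bits of current packet: 0.0824742 ms.
Queuing delay = 0.740 ms.

0.740 ms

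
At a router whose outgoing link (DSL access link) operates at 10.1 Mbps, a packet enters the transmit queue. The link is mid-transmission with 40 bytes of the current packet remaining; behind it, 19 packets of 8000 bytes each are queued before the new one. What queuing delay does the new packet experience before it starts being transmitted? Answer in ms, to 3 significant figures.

120 ms

Each queued packet: L/R = 64000/10100000 = 6.33663 ms.
19 queued → 120.396 ms.
Plus remaining 320 bits of current packet: 0.0316832 ms.
Queuing delay = 120 ms.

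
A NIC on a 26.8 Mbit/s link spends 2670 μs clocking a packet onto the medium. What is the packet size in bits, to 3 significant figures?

71600 bits

L = R × t_tx = 26800000 b/s × 0.00267 s = 71556 bits.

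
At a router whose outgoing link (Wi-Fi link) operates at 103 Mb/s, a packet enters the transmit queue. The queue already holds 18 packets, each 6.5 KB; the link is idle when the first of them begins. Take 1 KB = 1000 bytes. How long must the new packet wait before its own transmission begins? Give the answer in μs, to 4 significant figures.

Each queued packet: L/R = 52000/103000000 = 504.854 μs.
18 queued → 9087.38 μs.
Queuing delay = 9087 μs.

9087 μs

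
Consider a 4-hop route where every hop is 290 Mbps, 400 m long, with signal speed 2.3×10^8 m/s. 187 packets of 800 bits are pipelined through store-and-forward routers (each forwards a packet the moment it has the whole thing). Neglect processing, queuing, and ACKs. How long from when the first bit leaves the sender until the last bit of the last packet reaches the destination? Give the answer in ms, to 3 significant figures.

Per-hop transmission t_tx = L/R = 800/290000000 = 0.00275862 ms.
Per-hop propagation t_prop = 400/2.3e+08 = 0.00173913 ms.
Pipeline fill: first packet needs 4·t_tx to clear all hops; remaining 186 packets each add one t_tx.
Total = (4+187-1)·t_tx + 4·t_prop = 190·0.00275862 + 4·0.00173913 = 0.531 ms.

0.531 ms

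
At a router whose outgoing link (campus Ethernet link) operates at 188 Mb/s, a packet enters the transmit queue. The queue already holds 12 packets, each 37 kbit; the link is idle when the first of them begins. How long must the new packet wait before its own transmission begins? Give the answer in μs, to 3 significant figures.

Each queued packet: L/R = 37000/188000000 = 196.809 μs.
12 queued → 2361.7 μs.
Queuing delay = 2360 μs.

2360 μs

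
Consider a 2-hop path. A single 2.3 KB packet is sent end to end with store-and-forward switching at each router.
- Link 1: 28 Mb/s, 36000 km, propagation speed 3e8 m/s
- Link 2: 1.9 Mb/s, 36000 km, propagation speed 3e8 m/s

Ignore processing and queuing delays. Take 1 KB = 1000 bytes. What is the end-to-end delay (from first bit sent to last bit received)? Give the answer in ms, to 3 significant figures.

250 ms

L = 18400 bits.
Transmission delays (L/R per hop): 0.657143, 9.68421 ms; sum = 10.3414 ms.
Propagation delays (d/s per hop): 120, 120 ms; sum = 240 ms.
End-to-end = 250 ms.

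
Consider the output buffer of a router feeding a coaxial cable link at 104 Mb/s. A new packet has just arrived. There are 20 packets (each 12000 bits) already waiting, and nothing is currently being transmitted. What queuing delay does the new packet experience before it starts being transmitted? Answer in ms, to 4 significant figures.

2.308 ms

Each queued packet: L/R = 12000/104000000 = 0.115385 ms.
20 queued → 2.30769 ms.
Queuing delay = 2.308 ms.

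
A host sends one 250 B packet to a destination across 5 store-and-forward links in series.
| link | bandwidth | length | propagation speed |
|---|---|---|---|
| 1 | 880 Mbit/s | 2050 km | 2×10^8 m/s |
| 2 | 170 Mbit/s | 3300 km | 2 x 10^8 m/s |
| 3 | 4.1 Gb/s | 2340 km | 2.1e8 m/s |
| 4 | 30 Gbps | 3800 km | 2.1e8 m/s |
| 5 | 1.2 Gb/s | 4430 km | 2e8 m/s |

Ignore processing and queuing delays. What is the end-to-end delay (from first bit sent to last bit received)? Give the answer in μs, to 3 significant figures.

78200 μs

L = 250 × 8 = 2000 bits.
Transmission delays (L/R per hop): 2.27273, 11.7647, 0.487805, 0.0666667, 1.66667 μs; sum = 16.2586 μs.
Propagation delays (d/s per hop): 10250, 16500, 11142.9, 18095.2, 22150 μs; sum = 78138.1 μs.
End-to-end = 78200 μs.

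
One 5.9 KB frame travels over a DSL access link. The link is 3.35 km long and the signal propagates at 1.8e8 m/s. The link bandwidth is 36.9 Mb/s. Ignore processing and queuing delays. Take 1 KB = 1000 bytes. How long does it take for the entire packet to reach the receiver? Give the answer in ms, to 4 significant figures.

1.298 ms

L = 47200 bits.
Transmission delay = L/R = 47200 / 36900000 = 1.27913 ms.
Propagation delay = d/s = 3350 m / 180000000 m/s = 0.0186111 ms.
Total = 1.298 ms.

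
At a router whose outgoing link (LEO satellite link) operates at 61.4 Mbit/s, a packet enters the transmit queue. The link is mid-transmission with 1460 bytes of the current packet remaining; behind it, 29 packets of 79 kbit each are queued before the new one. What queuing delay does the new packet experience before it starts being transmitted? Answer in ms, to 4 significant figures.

37.50 ms

Each queued packet: L/R = 79000/61400000 = 1.28664 ms.
29 queued → 37.3127 ms.
Plus remaining 11680 bits of current packet: 0.190228 ms.
Queuing delay = 37.50 ms.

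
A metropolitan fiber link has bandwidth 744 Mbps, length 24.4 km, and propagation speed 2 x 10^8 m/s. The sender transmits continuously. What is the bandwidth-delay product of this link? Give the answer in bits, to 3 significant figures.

Propagation delay = 24400 / 200000000 = 0.000122 s.
BDP = R × t_prop = 744000000 × 0.000122 = 90768 bits.

90800 bits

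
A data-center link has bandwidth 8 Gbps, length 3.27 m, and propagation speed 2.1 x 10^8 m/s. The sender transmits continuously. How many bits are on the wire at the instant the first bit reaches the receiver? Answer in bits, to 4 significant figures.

Propagation delay = 3.27 / 210000000 = 1.55714e-08 s.
BDP = R × t_prop = 8000000000 × 1.55714e-08 = 124.571 bits.

124.6 bits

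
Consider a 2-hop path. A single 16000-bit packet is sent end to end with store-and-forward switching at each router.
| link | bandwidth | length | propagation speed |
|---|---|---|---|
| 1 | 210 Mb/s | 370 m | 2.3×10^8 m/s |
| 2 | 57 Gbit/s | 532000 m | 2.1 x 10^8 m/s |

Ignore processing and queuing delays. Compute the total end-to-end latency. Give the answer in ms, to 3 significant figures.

2.61 ms

Transmission delays (L/R per hop): 0.0761905, 0.000280702 ms; sum = 0.0764712 ms.
Propagation delays (d/s per hop): 0.0016087, 2.53333 ms; sum = 2.53494 ms.
End-to-end = 2.61 ms.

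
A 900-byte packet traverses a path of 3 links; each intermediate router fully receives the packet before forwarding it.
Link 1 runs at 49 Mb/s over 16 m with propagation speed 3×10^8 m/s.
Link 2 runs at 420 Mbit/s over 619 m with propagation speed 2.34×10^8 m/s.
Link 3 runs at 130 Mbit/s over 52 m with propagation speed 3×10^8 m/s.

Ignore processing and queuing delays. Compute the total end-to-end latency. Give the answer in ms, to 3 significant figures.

0.222 ms

L = 900 × 8 = 7200 bits.
Transmission delays (L/R per hop): 0.146939, 0.0171429, 0.0553846 ms; sum = 0.219466 ms.
Propagation delays (d/s per hop): 5.33333e-05, 0.0026453, 0.000173333 ms; sum = 0.00287197 ms.
End-to-end = 0.222 ms.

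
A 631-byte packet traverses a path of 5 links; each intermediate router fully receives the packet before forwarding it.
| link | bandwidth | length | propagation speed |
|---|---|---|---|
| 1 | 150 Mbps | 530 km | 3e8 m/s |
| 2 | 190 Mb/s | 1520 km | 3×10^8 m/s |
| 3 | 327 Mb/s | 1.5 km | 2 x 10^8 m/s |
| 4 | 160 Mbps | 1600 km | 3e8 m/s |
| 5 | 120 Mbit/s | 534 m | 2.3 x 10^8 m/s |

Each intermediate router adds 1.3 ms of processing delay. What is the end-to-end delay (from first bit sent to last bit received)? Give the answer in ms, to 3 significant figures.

17.5 ms

L = 631 × 8 = 5048 bits.
Transmission delays (L/R per hop): 0.0336533, 0.0265684, 0.0154373, 0.03155, 0.0420667 ms; sum = 0.149276 ms.
Propagation delays (d/s per hop): 1.76667, 5.06667, 0.0075, 5.33333, 0.00232174 ms; sum = 12.1765 ms.
Processing at 4 router(s): 4 × 1.3 ms = 5.2 ms.
End-to-end = 17.5 ms.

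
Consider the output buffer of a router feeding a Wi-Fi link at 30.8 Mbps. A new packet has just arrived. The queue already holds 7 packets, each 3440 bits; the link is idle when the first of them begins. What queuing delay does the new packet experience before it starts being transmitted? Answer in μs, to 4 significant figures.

Each queued packet: L/R = 3440/30800000 = 111.688 μs.
7 queued → 781.818 μs.
Queuing delay = 781.8 μs.

781.8 μs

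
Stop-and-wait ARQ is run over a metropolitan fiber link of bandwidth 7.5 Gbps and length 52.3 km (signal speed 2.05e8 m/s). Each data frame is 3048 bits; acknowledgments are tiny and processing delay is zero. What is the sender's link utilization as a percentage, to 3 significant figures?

0.0796 %

t_tx = L/R = 3048/7500000000 = 4.064e-07 s.
t_prop = 52300/2.05e+08 = 0.000255122 s; RTT = 0.000510244 s.
Cycle = t_tx + RTT = 0.00051065 s.
Utilization = t_tx / cycle = 4.064e-07/0.00051065 = 0.0796 %.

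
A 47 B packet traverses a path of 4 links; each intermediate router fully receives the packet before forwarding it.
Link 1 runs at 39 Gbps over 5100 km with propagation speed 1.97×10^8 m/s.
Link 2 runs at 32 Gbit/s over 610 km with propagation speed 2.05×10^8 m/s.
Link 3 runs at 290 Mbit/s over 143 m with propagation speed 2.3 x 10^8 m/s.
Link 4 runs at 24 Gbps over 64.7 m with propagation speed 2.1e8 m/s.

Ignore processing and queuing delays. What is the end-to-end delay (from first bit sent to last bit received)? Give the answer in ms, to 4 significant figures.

28.87 ms

L = 47 × 8 = 376 bits.
Transmission delays (L/R per hop): 9.64103e-06, 1.175e-05, 0.00129655, 1.56667e-05 ms; sum = 0.00133361 ms.
Propagation delays (d/s per hop): 25.8883, 2.97561, 0.000621739, 0.000308095 ms; sum = 28.8649 ms.
End-to-end = 28.87 ms.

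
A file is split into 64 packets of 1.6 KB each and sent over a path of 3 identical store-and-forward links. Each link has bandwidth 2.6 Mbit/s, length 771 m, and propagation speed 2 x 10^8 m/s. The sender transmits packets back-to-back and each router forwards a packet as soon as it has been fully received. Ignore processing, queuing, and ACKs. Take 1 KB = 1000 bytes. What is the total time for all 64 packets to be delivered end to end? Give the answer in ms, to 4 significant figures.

Per-hop transmission t_tx = L/R = 12800/2600000 = 4.92308 ms.
Per-hop propagation t_prop = 771/200000000 = 0.003855 ms.
Pipeline fill: first packet needs 3·t_tx to clear all hops; remaining 63 packets each add one t_tx.
Total = (3+64-1)·t_tx + 3·t_prop = 66·4.92308 + 3·0.003855 = 324.9 ms.

324.9 ms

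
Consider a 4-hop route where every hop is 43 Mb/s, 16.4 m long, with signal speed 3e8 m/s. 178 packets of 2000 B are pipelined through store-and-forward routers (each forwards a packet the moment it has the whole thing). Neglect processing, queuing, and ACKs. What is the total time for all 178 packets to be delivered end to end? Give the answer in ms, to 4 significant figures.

67.35 ms

Per-hop transmission t_tx = L/R = 16000/43000000 = 0.372093 ms.
Per-hop propagation t_prop = 16.4/300000000 = 5.46667e-05 ms.
Pipeline fill: first packet needs 4·t_tx to clear all hops; remaining 177 packets each add one t_tx.
Total = (4+178-1)·t_tx + 4·t_prop = 181·0.372093 + 4·5.46667e-05 = 67.35 ms.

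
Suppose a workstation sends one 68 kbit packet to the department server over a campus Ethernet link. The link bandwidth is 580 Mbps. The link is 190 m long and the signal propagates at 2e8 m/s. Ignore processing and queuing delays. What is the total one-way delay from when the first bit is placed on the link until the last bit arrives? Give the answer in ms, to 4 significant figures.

L = 68000 bits.
Transmission delay = L/R = 68000 / 580000000 = 0.117241 ms.
Propagation delay = d/s = 190 m / 200000000 m/s = 0.00095 ms.
Total = 0.1182 ms.

0.1182 ms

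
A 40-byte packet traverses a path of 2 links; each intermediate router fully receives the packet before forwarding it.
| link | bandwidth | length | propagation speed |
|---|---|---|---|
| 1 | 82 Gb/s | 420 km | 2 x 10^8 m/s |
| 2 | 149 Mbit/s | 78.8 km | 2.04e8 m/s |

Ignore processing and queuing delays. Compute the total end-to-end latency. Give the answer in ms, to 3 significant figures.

2.49 ms

L = 40 × 8 = 320 bits.
Transmission delays (L/R per hop): 3.90244e-06, 0.00214765 ms; sum = 0.00215155 ms.
Propagation delays (d/s per hop): 2.1, 0.386275 ms; sum = 2.48627 ms.
End-to-end = 2.49 ms.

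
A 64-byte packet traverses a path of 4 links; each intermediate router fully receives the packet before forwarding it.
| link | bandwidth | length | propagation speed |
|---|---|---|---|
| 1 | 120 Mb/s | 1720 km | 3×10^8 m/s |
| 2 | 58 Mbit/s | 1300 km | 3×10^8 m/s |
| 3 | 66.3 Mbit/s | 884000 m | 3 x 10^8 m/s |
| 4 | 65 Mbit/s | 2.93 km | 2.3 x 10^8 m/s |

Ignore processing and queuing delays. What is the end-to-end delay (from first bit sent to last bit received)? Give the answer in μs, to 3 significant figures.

L = 64 × 8 = 512 bits.
Transmission delays (L/R per hop): 4.26667, 8.82759, 7.72247, 7.87692 μs; sum = 28.6936 μs.
Propagation delays (d/s per hop): 5733.33, 4333.33, 2946.67, 12.7391 μs; sum = 13026.1 μs.
End-to-end = 13100 μs.

13100 μs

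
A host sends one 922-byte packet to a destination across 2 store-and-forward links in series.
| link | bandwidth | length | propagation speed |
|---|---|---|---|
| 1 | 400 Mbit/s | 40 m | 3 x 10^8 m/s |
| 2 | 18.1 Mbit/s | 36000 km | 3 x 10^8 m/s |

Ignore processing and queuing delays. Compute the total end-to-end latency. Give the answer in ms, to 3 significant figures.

L = 922 × 8 = 7376 bits.
Transmission delays (L/R per hop): 0.01844, 0.407514 ms; sum = 0.425954 ms.
Propagation delays (d/s per hop): 0.000133333, 120 ms; sum = 120 ms.
End-to-end = 120 ms.

120 ms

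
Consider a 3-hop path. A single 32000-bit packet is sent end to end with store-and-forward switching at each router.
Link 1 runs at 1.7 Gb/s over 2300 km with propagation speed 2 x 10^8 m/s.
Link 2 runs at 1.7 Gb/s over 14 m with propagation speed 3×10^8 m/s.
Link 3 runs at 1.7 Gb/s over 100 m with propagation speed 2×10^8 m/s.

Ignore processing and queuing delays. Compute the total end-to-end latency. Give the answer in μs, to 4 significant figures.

Transmission delay per hop = L/R = 32000/1700000000 = 18.8235 μs; 3 hops → 56.4706 μs.
Propagation delays (d/s per hop): 11500, 0.0466667, 0.5 μs; sum = 11500.5 μs.
End-to-end = 11560 μs.

11560 μs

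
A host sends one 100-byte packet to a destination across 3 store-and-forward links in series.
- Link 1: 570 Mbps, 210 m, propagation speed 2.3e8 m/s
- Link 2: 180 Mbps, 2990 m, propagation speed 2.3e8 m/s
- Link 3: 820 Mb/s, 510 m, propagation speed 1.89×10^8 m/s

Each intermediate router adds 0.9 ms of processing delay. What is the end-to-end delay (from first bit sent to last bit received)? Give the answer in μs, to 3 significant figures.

1820 μs

L = 100 × 8 = 800 bits.
Transmission delays (L/R per hop): 1.40351, 4.44444, 0.97561 μs; sum = 6.82356 μs.
Propagation delays (d/s per hop): 0.913043, 13, 2.69841 μs; sum = 16.6115 μs.
Processing at 2 router(s): 2 × 0.9 ms = 1800 μs.
End-to-end = 1820 μs.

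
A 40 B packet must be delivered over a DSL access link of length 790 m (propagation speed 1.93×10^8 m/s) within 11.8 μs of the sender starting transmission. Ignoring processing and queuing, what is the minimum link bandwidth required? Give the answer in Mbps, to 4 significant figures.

41.52 Mbps

L = 320 bits.
Propagation delay = 790 / 193000000 = 4.09326 μs.
Transmission budget = 11.8 − 4.09326 = 7.70674 μs.
R ≥ L / t_tx = 320 bits / 7.70674e-06 s = 41.52 Mbps.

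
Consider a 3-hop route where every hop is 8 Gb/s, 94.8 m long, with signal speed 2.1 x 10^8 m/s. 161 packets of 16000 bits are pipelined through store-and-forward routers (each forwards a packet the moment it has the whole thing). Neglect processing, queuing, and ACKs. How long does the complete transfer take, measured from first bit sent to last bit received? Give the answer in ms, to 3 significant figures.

Per-hop transmission t_tx = L/R = 16000/8000000000 = 0.002 ms.
Per-hop propagation t_prop = 94.8/210000000 = 0.000451429 ms.
Pipeline fill: first packet needs 3·t_tx to clear all hops; remaining 160 packets each add one t_tx.
Total = (3+161-1)·t_tx + 3·t_prop = 163·0.002 + 3·0.000451429 = 0.327 ms.

0.327 ms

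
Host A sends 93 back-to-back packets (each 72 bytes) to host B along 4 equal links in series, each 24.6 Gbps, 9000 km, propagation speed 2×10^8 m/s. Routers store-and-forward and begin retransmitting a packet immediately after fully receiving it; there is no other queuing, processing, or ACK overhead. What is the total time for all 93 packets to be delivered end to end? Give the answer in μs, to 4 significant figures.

180000 μs

Per-hop transmission t_tx = L/R = 576/24600000000 = 0.0234146 μs.
Per-hop propagation t_prop = 9000000/200000000 = 45000 μs.
Pipeline fill: first packet needs 4·t_tx to clear all hops; remaining 92 packets each add one t_tx.
Total = (4+93-1)·t_tx + 4·t_prop = 96·0.0234146 + 4·45000 = 180000 μs.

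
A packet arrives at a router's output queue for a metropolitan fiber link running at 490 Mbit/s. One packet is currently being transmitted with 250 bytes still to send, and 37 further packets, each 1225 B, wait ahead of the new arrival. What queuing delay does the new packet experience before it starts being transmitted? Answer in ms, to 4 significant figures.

Each queued packet: L/R = 9800/490000000 = 0.02 ms.
37 queued → 0.74 ms.
Plus remaining 2000 bits of current packet: 0.00408163 ms.
Queuing delay = 0.7441 ms.

0.7441 ms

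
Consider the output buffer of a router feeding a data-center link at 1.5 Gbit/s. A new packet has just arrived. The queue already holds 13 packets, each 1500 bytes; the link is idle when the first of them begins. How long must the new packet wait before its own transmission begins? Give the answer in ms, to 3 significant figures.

Each queued packet: L/R = 12000/1500000000 = 0.008 ms.
13 queued → 0.104 ms.
Queuing delay = 0.104 ms.

0.104 ms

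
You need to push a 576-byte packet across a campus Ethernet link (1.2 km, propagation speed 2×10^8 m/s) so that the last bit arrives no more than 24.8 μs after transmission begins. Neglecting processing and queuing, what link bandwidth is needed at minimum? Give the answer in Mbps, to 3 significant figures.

245 Mbps

L = 4608 bits.
Propagation delay = 1200 / 200000000 = 6 μs.
Transmission budget = 24.8 − 6 = 18.8 μs.
R ≥ L / t_tx = 4608 bits / 1.88e-05 s = 245 Mbps.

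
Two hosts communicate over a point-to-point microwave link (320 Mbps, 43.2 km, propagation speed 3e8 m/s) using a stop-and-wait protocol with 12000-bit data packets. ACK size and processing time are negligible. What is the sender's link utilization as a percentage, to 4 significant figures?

11.52 %

t_tx = L/R = 12000/320000000 = 3.75e-05 s.
t_prop = 43200/300000000 = 0.000144 s; RTT = 0.000288 s.
Cycle = t_tx + RTT = 0.0003255 s.
Utilization = t_tx / cycle = 3.75e-05/0.0003255 = 11.52 %.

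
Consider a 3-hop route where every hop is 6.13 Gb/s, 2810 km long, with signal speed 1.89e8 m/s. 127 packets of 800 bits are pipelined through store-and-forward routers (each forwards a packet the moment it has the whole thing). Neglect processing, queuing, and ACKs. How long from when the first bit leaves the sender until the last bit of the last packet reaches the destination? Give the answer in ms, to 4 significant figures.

Per-hop transmission t_tx = L/R = 800/6130000000 = 0.000130506 ms.
Per-hop propagation t_prop = 2810000/189000000 = 14.8677 ms.
Pipeline fill: first packet needs 3·t_tx to clear all hops; remaining 126 packets each add one t_tx.
Total = (3+127-1)·t_tx + 3·t_prop = 129·0.000130506 + 3·14.8677 = 44.62 ms.

44.62 ms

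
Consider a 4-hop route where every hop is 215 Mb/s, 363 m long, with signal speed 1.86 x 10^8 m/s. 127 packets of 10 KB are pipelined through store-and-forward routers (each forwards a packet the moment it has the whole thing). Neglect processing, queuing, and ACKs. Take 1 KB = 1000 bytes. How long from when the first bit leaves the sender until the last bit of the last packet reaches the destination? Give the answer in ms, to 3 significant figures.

48.4 ms

Per-hop transmission t_tx = L/R = 80000/215000000 = 0.372093 ms.
Per-hop propagation t_prop = 363/186000000 = 0.00195161 ms.
Pipeline fill: first packet needs 4·t_tx to clear all hops; remaining 126 packets each add one t_tx.
Total = (4+127-1)·t_tx + 4·t_prop = 130·0.372093 + 4·0.00195161 = 48.4 ms.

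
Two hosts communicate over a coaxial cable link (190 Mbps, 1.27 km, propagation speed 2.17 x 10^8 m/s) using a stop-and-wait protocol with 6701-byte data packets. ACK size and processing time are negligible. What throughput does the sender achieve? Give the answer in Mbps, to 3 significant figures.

182 Mbps

t_tx = L/R = 53608/190000000 = 0.000282147 s.
t_prop = 1270/217000000 = 5.85253e-06 s; RTT = 1.17051e-05 s.
Cycle = t_tx + RTT = 0.000293852 s.
Throughput = L / cycle = 53608 / 0.000293852 = 182 Mbps.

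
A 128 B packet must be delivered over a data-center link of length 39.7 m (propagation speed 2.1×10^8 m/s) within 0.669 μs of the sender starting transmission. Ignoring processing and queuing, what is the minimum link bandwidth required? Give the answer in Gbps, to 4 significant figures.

L = 1024 bits.
Propagation delay = 39.7 / 210000000 = 0.189048 μs.
Transmission budget = 0.669 − 0.189048 = 0.479952 μs.
R ≥ L / t_tx = 1024 bits / 4.79952e-07 s = 2.134 Gbps.

2.134 Gbps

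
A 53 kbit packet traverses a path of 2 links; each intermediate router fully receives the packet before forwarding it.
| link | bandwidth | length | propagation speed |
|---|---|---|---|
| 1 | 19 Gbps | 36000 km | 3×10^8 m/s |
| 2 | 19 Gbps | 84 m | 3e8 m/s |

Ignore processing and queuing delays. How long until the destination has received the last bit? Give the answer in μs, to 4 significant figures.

120000 μs

L = 53000 bits.
Transmission delay per hop = L/R = 53000/19000000000 = 2.78947 μs; 2 hops → 5.57895 μs.
Propagation delays (d/s per hop): 120000, 0.28 μs; sum = 120000 μs.
End-to-end = 120000 μs.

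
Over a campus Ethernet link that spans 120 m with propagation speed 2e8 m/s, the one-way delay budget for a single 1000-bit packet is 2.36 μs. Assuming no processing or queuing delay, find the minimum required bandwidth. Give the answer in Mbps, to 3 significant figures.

Propagation delay = 120 / 200000000 = 0.6 μs.
Transmission budget = 2.36 − 0.6 = 1.76 μs.
R ≥ L / t_tx = 1000 bits / 1.76e-06 s = 568 Mbps.

568 Mbps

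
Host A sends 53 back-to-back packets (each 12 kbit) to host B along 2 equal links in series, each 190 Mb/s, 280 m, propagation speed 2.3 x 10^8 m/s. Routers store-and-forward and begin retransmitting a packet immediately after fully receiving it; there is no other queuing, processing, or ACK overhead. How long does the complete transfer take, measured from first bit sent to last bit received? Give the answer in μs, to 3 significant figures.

3410 μs

Per-hop transmission t_tx = L/R = 12000/190000000 = 63.1579 μs.
Per-hop propagation t_prop = 280/2.3e+08 = 1.21739 μs.
Pipeline fill: first packet needs 2·t_tx to clear all hops; remaining 52 packets each add one t_tx.
Total = (2+53-1)·t_tx + 2·t_prop = 54·63.1579 + 2·1.21739 = 3410 μs.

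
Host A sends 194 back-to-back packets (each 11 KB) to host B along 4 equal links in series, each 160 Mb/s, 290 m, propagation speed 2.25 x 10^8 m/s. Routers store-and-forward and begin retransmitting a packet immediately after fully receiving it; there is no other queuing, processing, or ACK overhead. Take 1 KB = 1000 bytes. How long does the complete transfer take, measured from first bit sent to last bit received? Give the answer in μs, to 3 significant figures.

Per-hop transmission t_tx = L/R = 88000/160000000 = 550 μs.
Per-hop propagation t_prop = 290/225000000 = 1.28889 μs.
Pipeline fill: first packet needs 4·t_tx to clear all hops; remaining 193 packets each add one t_tx.
Total = (4+194-1)·t_tx + 4·t_prop = 197·550 + 4·1.28889 = 108000 μs.

108000 μs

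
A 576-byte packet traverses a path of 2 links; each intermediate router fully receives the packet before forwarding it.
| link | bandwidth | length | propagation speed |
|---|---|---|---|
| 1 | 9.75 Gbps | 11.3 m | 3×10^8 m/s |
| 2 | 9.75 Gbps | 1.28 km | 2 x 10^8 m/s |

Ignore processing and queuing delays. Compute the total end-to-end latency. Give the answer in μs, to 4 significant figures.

7.383 μs

L = 576 × 8 = 4608 bits.
Transmission delay per hop = L/R = 4608/9750000000 = 0.472615 μs; 2 hops → 0.945231 μs.
Propagation delays (d/s per hop): 0.0376667, 6.4 μs; sum = 6.43767 μs.
End-to-end = 7.383 μs.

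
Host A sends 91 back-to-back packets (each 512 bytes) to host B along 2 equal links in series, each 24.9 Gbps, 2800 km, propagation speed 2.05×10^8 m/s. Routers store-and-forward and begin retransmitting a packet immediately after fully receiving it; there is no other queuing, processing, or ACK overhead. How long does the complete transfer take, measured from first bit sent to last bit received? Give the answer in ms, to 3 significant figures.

27.3 ms

Per-hop transmission t_tx = L/R = 4096/24900000000 = 0.000164498 ms.
Per-hop propagation t_prop = 2800000/2.05e+08 = 13.6585 ms.
Pipeline fill: first packet needs 2·t_tx to clear all hops; remaining 90 packets each add one t_tx.
Total = (2+91-1)·t_tx + 2·t_prop = 92·0.000164498 + 2·13.6585 = 27.3 ms.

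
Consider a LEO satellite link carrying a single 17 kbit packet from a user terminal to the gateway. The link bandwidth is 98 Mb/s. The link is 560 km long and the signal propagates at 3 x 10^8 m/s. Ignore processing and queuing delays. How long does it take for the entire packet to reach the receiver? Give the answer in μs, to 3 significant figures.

2040 μs

L = 17000 bits.
Transmission delay = L/R = 17000 / 98000000 = 173.469 μs.
Propagation delay = d/s = 560000 m / 300000000 m/s = 1866.67 μs.
Total = 2040 μs.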